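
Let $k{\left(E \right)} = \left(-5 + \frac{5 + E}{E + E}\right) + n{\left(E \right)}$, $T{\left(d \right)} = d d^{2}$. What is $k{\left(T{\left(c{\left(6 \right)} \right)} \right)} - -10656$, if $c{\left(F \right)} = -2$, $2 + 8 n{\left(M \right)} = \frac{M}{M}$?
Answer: $\frac{170417}{16} \approx 10651.0$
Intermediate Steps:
$n{\left(M \right)} = - \frac{1}{8}$ ($n{\left(M \right)} = - \frac{1}{4} + \frac{M \frac{1}{M}}{8} = - \frac{1}{4} + \frac{1}{8} \cdot 1 = - \frac{1}{4} + \frac{1}{8} = - \frac{1}{8}$)
$T{\left(d \right)} = d^{3}$
$k{\left(E \right)} = - \frac{41}{8} + \frac{5 + E}{2 E}$ ($k{\left(E \right)} = \left(-5 + \frac{5 + E}{E + E}\right) - \frac{1}{8} = \left(-5 + \frac{5 + E}{2 E}\right) - \frac{1}{8} = - \frac{41}{8} + \frac{5 + E}{2 E}$)
$k{\left(T{\left(c{\left(6 \right)} \right)} \right)} - -10656 = \frac{20 - 37 \left(-2\right)^{3}}{8 \left(-2\right)^{3}} - -10656 = \frac{20 - -296}{8 \left(-8\right)} + 10656 = \frac{1}{8} \left(- \frac{1}{8}\right) \left(20 + 296\right) + 10656 = \frac{1}{8} \left(- \frac{1}{8}\right) 316 + 10656 = - \frac{79}{16} + 10656 = \frac{170417}{16}$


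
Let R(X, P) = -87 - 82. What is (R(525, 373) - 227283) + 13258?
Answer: -214194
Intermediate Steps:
R(X, P) = -169
(R(525, 373) - 227283) + 13258 = (-169 - 227283) + 13258 = -227452 + 13258 = -214194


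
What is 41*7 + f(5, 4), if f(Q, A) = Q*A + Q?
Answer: 312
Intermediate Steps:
f(Q, A) = Q + A*Q (f(Q, A) = A*Q + Q = Q + A*Q)
41*7 + f(5, 4) = 41*7 + 5*(1 + 4) = 287 + 5*5 = 287 + 25 = 312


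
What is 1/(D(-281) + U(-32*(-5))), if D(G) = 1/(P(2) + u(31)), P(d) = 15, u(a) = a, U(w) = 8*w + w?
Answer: 46/66241 ≈ 0.00069443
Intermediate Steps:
U(w) = 9*w
D(G) = 1/46 (D(G) = 1/(15 + 31) = 1/46)
1/(D(-281) + U(-32*(-5))) = 1/(1/46 + 9*(-32*(-5))) = 1/(1/46 + 9*160) = 1/(1/46 + 1440) = 1/(66241/46) = 46/66241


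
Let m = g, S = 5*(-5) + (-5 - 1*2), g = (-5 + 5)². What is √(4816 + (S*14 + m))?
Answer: 4*√273 ≈ 66.091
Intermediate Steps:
g = 0 (g = 0² = 0)
S = -32 (S = -25 + (-5 - 2) = -25 - 7 = -32)
m = 0
√(4816 + (S*14 + m)) = √(4816 + (-32*14 + 0)) = √(4816 + (-448 + 0)) = √(4816 - 448) = √4368 = 4*√273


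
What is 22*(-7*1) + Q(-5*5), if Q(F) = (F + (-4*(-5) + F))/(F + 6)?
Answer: -2896/19 ≈ -152.42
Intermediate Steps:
Q(F) = (20 + 2*F)/(6 + F) (Q(F) = (F + (20 + F))/(6 + F) = (20 + 2*F)/(6 + F))
22*(-7*1) + Q(-5*5) = 22*(-7*1) + 2*(10 - 5*5)/(6 - 5*5) = 22*(-7) + 2*(10 - 25)/(6 - 25) = -154 + 2*(-15)/(-19) = -154 + 2*(-1/19)*(-15) = -154 + 30/19 = -2896/19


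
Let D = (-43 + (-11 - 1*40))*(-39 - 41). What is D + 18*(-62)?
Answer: 6404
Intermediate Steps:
D = 7520 (D = (-43 + (-11 - 40))*(-80) = (-43 - 51)*(-80) = -94*(-80) = 7520)
D + 18*(-62) = 7520 + 18*(-62) = 7520 - 1116 = 6404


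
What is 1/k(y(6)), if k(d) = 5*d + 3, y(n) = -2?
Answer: -⅐ ≈ -0.14286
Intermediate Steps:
k(d) = 3 + 5*d
1/k(y(6)) = 1/(3 + 5*(-2)) = 1/(3 - 10) = 1/(-7) = -⅐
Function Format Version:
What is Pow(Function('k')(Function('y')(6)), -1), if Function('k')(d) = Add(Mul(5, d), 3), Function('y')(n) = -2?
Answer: Rational(-1, 7) ≈ -0.14286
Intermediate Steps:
Function('k')(d) = Add(3, Mul(5, d))
Pow(Function('k')(Function('y')(6)), -1) = Pow(Add(3, Mul(5, -2)), -1) = Pow(Add(3, -10), -1) = Pow(-7, -1) = Rational(-1, 7)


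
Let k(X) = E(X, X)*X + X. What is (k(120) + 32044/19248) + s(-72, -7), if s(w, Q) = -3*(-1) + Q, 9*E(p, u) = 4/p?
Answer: 1705025/14436 ≈ 118.11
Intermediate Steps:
E(p, u) = 4/(9*p) (E(p, u) = (4/p)/9 = 4/(9*p))
s(w, Q) = 3 + Q
k(X) = 4/9 + X (k(X) = (4/(9*X))*X + X = 4/9 + X)
(k(120) + 32044/19248) + s(-72, -7) = ((4/9 + 120) + 32044/19248) + (3 - 7) = (1084/9 + 32044*(1/19248)) - 4 = (1084/9 + 8011/4812) - 4 = 1762769/14436 - 4 = 1705025/14436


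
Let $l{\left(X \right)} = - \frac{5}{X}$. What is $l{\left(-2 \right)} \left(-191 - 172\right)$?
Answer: $- \frac{1815}{2} \approx -907.5$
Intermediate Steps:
$l{\left(-2 \right)} \left(-191 - 172\right) = - \frac{5}{-2} \left(-191 - 172\right) = \left(-5\right) \left(- \frac{1}{2}\right) \left(-191 - 172\right) = \frac{5}{2} \left(-363\right) = - \frac{1815}{2}$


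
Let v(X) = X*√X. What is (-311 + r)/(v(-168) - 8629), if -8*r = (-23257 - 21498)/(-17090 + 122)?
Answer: 364671368431/10751097602112 - 42261139*I*√42/31997314292 ≈ 0.033919 - 0.0085596*I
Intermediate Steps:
v(X) = X^(3/2)
r = -44755/135744 (r = -(-23257 - 21498)/(8*(-17090 + 122)) = -(-44755)/(8*(-16968)) = -(-44755)*(-1)/(8*16968) = -⅛*44755/16968 = -44755/135744 ≈ -0.32970)
(-311 + r)/(v(-168) - 8629) = (-311 - 44755/135744)/((-168)^(3/2) - 8629) = -42261139/(135744*(-336*I*√42 - 8629)) = -42261139/(135744*(-8629 - 336*I*√42))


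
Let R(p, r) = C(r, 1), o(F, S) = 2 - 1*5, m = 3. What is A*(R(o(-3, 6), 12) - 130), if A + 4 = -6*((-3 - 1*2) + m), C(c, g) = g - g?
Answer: -1040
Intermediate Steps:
C(c, g) = 0
o(F, S) = -3 (o(F, S) = 2 - 5 = -3)
R(p, r) = 0
A = 8 (A = -4 - 6*((-3 - 1*2) + 3) = -4 - 6*((-3 - 2) + 3) = -4 - 6*(-5 + 3) = -4 - 6*(-2) = -4 + 12 = 8)
A*(R(o(-3, 6), 12) - 130) = 8*(0 - 130) = 8*(-130) = -1040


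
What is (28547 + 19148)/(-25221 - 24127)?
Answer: -47695/49348 ≈ -0.96650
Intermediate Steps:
(28547 + 19148)/(-25221 - 24127) = 47695/(-49348) = 47695*(-1/49348) = -47695/49348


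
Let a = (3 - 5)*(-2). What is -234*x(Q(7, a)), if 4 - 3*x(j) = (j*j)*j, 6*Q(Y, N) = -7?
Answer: -15691/36 ≈ -435.86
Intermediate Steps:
a = 4 (a = -2*(-2) = 4)
Q(Y, N) = -7/6 (Q(Y, N) = (⅙)*(-7) = -7/6)
x(j) = 4/3 - j³/3 (x(j) = 4/3 - j*j*j/3 = 4/3 - j²*j/3 = 4/3 - j³/3)
-234*x(Q(7, a)) = -234*(4/3 - (-7/6)³/3) = -234*(4/3 - ⅓*(-343/216)) = -234*(4/3 + 343/648) = -234*1207/648 = -15691/36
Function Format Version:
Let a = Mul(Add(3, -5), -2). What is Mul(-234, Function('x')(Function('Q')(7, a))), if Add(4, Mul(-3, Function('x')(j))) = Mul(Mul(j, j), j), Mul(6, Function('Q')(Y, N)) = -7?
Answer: Rational(-15691, 36) ≈ -435.86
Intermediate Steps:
a = 4 (a = Mul(-2, -2) = 4)
Function('Q')(Y, N) = Rational(-7, 6) (Function('Q')(Y, N) = Mul(Rational(1, 6), -7) = Rational(-7, 6))
Function('x')(j) = Add(Rational(4, 3), Mul(Rational(-1, 3), Pow(j, 3))) (Function('x')(j) = Add(Rational(4, 3), Mul(Rational(-1, 3), Mul(Mul(j, j), j))) = Add(Rational(4, 3), Mul(Rational(-1, 3), Mul(Pow(j, 2), j))) = Add(Rational(4, 3), Mul(Rational(-1, 3), Pow(j, 3))))
Mul(-234, Function('x')(Function('Q')(7, a))) = Mul(-234, Add(Rational(4, 3), Mul(Rational(-1, 3), Pow(Rational(-7, 6), 3)))) = Mul(-234, Add(Rational(4, 3), Mul(Rational(-1, 3), Rational(-343, 216)))) = Mul(-234, Add(Rational(4, 3), Rational(343, 648))) = Mul(-234, Rational(1207, 648)) = Rational(-15691, 36)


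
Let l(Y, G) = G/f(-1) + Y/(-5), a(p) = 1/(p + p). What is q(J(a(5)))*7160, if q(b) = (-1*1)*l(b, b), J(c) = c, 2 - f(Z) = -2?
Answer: -179/5 ≈ -35.800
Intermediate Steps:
a(p) = 1/(2*p)
f(Z) = 4 (f(Z) = 2 - 1*(-2) = 2 + 2 = 4)
l(Y, G) = -Y/5 + G/4 (l(Y, G) = G/4 + Y/(-5) = G*(¼) + Y*(-⅕) = G/4 - Y/5 = -Y/5 + G/4)
q(b) = -b/20 (q(b) = (-1*1)*(-b/5 + b/4) = -b/20)
q(J(a(5)))*7160 = -1/(40*5)*7160 = -1/20*⅒*7160 = -1/200*7160 = -179/5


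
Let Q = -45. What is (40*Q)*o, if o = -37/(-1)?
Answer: -66600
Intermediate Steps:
o = 37 (o = -37*(-1) = 37)
(40*Q)*o = (40*(-45))*37 = -1800*37 = -66600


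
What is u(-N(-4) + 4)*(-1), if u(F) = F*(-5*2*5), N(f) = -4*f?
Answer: -600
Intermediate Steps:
u(F) = -50*F (u(F) = F*(-10*5) = F*(-50) = -50*F)
u(-N(-4) + 4)*(-1) = -50*(-(-4)*(-4) + 4)*(-1) = -50*(-1*16 + 4)*(-1) = -50*(-16 + 4)*(-1) = -50*(-12)*(-1) = 600*(-1) = -600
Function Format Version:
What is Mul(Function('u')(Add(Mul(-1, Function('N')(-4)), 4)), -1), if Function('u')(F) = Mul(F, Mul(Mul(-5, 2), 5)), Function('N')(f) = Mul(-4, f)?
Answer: -600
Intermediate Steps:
Function('u')(F) = Mul(-50, F) (Function('u')(F) = Mul(F, Mul(-10, 5)) = Mul(F, -50) = Mul(-50, F))
Mul(Function('u')(Add(Mul(-1, Function('N')(-4)), 4)), -1) = Mul(Mul(-50, Add(Mul(-1, Mul(-4, -4)), 4)), -1) = Mul(Mul(-50, Add(Mul(-1, 16), 4)), -1) = Mul(Mul(-50, Add(-16, 4)), -1) = Mul(Mul(-50, -12), -1) = Mul(600, -1) = -600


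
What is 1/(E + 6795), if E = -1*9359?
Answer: -1/2564 ≈ -0.00039002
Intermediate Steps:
E = -9359
1/(E + 6795) = 1/(-9359 + 6795) = 1/(-2564) = -1/2564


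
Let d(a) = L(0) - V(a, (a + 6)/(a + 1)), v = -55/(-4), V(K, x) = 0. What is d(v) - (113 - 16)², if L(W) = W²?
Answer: -9409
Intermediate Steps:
v = 55/4 (v = -55*(-¼) = 55/4 ≈ 13.750)
d(a) = 0 (d(a) = 0² - 1*0 = 0 + 0 = 0)
d(v) - (113 - 16)² = 0 - (113 - 16)² = 0 - 1*97² = 0 - 1*9409 = 0 - 9409 = -9409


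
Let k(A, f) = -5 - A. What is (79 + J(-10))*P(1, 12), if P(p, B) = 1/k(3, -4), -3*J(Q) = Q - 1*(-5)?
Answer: -121/12 ≈ -10.083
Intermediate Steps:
J(Q) = -5/3 - Q/3 (J(Q) = -(Q - 1*(-5))/3 = -(Q + 5)/3 = -(5 + Q)/3 = -5/3 - Q/3)
P(p, B) = -⅛ (P(p, B) = 1/(-5 - 1*3) = 1/(-5 - 3) = 1/(-8) = -⅛)
(79 + J(-10))*P(1, 12) = (79 + (-5/3 - ⅓*(-10)))*(-⅛) = (79 + (-5/3 + 10/3))*(-⅛) = (79 + 5/3)*(-⅛) = (242/3)*(-⅛) = -121/12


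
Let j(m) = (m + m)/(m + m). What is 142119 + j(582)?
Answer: 142120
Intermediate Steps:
j(m) = 1 (j(m) = (2*m)/((2*m)) = (2*m)*(1/(2*m)) = 1)
142119 + j(582) = 142119 + 1 = 142120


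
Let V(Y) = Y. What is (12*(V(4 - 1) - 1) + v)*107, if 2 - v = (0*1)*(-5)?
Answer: 2782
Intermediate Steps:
v = 2 (v = 2 - 0*1*(-5) = 2 - 0*(-5) = 2 - 1*0 = 2 + 0 = 2)
(12*(V(4 - 1) - 1) + v)*107 = (12*((4 - 1) - 1) + 2)*107 = (12*(3 - 1) + 2)*107 = (12*2 + 2)*107 = (24 + 2)*107 = 26*107 = 2782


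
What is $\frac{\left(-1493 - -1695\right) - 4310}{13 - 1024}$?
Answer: $\frac{4108}{1011} \approx 4.0633$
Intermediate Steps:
$\frac{\left(-1493 - -1695\right) - 4310}{13 - 1024} = \frac{\left(-1493 + 1695\right) - 4310}{-1011} = \left(202 - 4310\right) \left(- \frac{1}{1011}\right) = \left(-4108\right) \left(- \frac{1}{1011}\right) = \frac{4108}{1011}$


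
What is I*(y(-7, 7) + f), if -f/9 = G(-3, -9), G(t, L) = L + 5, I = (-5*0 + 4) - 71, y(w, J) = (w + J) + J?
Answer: -2881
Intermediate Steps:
y(w, J) = w + 2*J (y(w, J) = (J + w) + J = w + 2*J)
I = -67 (I = (0 + 4) - 71 = 4 - 71 = -67)
G(t, L) = 5 + L
f = 36 (f = -9*(5 - 9) = -9*(-4) = 36)
I*(y(-7, 7) + f) = -67*((-7 + 2*7) + 36) = -67*((-7 + 14) + 36) = -67*(7 + 36) = -67*43 = -2881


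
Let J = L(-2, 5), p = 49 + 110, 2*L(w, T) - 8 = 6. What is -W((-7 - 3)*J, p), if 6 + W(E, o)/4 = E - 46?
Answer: 488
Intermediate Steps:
L(w, T) = 7 (L(w, T) = 4 + (½)*6 = 4 + 3 = 7)
p = 159
J = 7
W(E, o) = -208 + 4*E (W(E, o) = -24 + 4*(E - 46) = -24 + 4*(-46 + E) = -24 + (-184 + 4*E) = -208 + 4*E)
-W((-7 - 3)*J, p) = -(-208 + 4*((-7 - 3)*7)) = -(-208 + 4*(-10*7)) = -(-208 + 4*(-70)) = -(-208 - 280) = -1*(-488) = 488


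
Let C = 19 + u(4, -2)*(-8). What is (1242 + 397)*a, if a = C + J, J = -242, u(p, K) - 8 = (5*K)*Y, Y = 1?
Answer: -339273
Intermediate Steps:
u(p, K) = 8 + 5*K (u(p, K) = 8 + (5*K)*1 = 8 + 5*K)
C = 35 (C = 19 + (8 + 5*(-2))*(-8) = 19 + (8 - 10)*(-8) = 19 - 2*(-8) = 19 + 16 = 35)
a = -207 (a = 35 - 242 = -207)
(1242 + 397)*a = (1242 + 397)*(-207) = 1639*(-207) = -339273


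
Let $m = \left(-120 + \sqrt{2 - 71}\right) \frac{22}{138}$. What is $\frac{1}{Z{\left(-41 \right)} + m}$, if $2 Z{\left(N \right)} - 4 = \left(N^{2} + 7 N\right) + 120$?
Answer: $\frac{106743}{78976150} - \frac{23 i \sqrt{69}}{78976150} \approx 0.0013516 - 2.4191 \cdot 10^{-6} i$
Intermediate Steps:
$Z{\left(N \right)} = 62 + \frac{N^{2}}{2} + \frac{7 N}{2}$ ($Z{\left(N \right)} = 2 + \frac{\left(N^{2} + 7 N\right) + 120}{2} = 2 + \frac{120 + N^{2} + 7 N}{2} = 2 + \left(60 + \frac{N^{2}}{2} + \frac{7 N}{2}\right) = 62 + \frac{N^{2}}{2} + \frac{7 N}{2}$)
$m = - \frac{440}{23} + \frac{11 i \sqrt{69}}{69}$ ($m = \left(-120 + \sqrt{-69}\right) 22 \cdot \frac{1}{138} = \left(-120 + i \sqrt{69}\right) \frac{11}{69} = - \frac{440}{23} + \frac{11 i \sqrt{69}}{69} \approx -19.13 + 1.3242 i$)
$\frac{1}{Z{\left(-41 \right)} + m} = \frac{1}{\left(62 + \frac{\left(-41\right)^{2}}{2} + \frac{7}{2} \left(-41\right)\right) - \left(\frac{440}{23} - \frac{11 i \sqrt{69}}{69}\right)} = \frac{1}{\left(62 + \frac{1}{2} \cdot 1681 - \frac{287}{2}\right) - \left(\frac{440}{23} - \frac{11 i \sqrt{69}}{69}\right)} = \frac{1}{\left(62 + \frac{1681}{2} - \frac{287}{2}\right) - \left(\frac{440}{23} - \frac{11 i \sqrt{69}}{69}\right)} = \frac{1}{759 - \left(\frac{440}{23} - \frac{11 i \sqrt{69}}{69}\right)} = \frac{1}{\frac{17017}{23} + \frac{11 i \sqrt{69}}{69}}$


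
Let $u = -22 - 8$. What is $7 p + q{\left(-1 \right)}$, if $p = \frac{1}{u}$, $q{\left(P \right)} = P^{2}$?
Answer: $\frac{23}{30} \approx 0.76667$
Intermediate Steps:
$u = -30$
$p = - \frac{1}{30}$ ($p = \frac{1}{-30} = - \frac{1}{30} \approx -0.033333$)
$7 p + q{\left(-1 \right)} = 7 \left(- \frac{1}{30}\right) + \left(-1\right)^{2} = - \frac{7}{30} + 1 = \frac{23}{30}$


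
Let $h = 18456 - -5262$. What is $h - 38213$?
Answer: $-14495$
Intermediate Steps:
$h = 23718$ ($h = 18456 + 5262 = 23718$)
$h - 38213 = 23718 - 38213 = -14495$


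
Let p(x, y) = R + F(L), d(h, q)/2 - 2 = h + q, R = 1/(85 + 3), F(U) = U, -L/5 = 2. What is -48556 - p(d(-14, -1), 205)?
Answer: -4272049/88 ≈ -48546.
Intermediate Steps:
L = -10 (L = -5*2 = -10)
R = 1/88 ≈ 0.011364
d(h, q) = 4 + 2*h + 2*q (d(h, q) = 4 + 2*(h + q) = 4 + (2*h + 2*q) = 4 + 2*h + 2*q)
p(x, y) = -879/88 (p(x, y) = 1/88 - 10 = -879/88)
-48556 - p(d(-14, -1), 205) = -48556 - 1*(-879/88) = -48556 + 879/88 = -4272049/88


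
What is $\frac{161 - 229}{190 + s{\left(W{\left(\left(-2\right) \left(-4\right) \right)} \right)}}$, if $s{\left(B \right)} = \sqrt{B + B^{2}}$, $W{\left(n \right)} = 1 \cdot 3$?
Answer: $- \frac{1615}{4511} + \frac{17 \sqrt{3}}{4511} \approx -0.35149$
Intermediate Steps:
$W{\left(n \right)} = 3$
$\frac{161 - 229}{190 + s{\left(W{\left(\left(-2\right) \left(-4\right) \right)} \right)}} = \frac{161 - 229}{190 + \sqrt{3 \left(1 + 3\right)}} = - \frac{68}{190 + \sqrt{3 \cdot 4}} = - \frac{68}{190 + \sqrt{12}} = - \frac{68}{190 + 2 \sqrt{3}}$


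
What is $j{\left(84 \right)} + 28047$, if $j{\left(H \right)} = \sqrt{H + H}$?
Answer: $28047 + 2 \sqrt{42} \approx 28060.0$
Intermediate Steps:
$j{\left(H \right)} = \sqrt{2} \sqrt{H}$ ($j{\left(H \right)} = \sqrt{2 H} = \sqrt{2} \sqrt{H}$)
$j{\left(84 \right)} + 28047 = \sqrt{2} \sqrt{84} + 28047 = \sqrt{2} \cdot 2 \sqrt{21} + 28047 = 2 \sqrt{42} + 28047 = 28047 + 2 \sqrt{42}$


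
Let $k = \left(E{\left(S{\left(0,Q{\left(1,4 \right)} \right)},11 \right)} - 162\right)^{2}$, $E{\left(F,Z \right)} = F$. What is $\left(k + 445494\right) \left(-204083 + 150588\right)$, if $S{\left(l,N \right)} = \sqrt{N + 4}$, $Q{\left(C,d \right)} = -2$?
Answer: $-25235731300 + 17332380 \sqrt{2} \approx -2.5211 \cdot 10^{10}$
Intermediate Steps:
$S{\left(l,N \right)} = \sqrt{4 + N}$
$k = \left(-162 + \sqrt{2}\right)^{2}$ ($k = \left(\sqrt{4 - 2} - 162\right)^{2} = \left(\sqrt{2} - 162\right)^{2} = \left(-162 + \sqrt{2}\right)^{2} \approx 25788.0$)
$\left(k + 445494\right) \left(-204083 + 150588\right) = \left(\left(162 - \sqrt{2}\right)^{2} + 445494\right) \left(-204083 + 150588\right) = \left(445494 + \left(162 - \sqrt{2}\right)^{2}\right) \left(-53495\right) = -23831701530 - 53495 \left(162 - \sqrt{2}\right)^{2}$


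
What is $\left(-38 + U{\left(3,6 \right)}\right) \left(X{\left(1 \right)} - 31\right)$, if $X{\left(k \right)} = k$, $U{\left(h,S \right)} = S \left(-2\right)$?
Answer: $1500$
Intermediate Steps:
$U{\left(h,S \right)} = - 2 S$
$\left(-38 + U{\left(3,6 \right)}\right) \left(X{\left(1 \right)} - 31\right) = \left(-38 - 12\right) \left(1 - 31\right) = \left(-38 - 12\right) \left(-30\right) = \left(-50\right) \left(-30\right) = 1500$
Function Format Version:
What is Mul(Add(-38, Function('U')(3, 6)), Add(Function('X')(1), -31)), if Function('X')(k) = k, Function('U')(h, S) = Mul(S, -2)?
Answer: 1500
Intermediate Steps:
Function('U')(h, S) = Mul(-2, S)
Mul(Add(-38, Function('U')(3, 6)), Add(Function('X')(1), -31)) = Mul(Add(-38, Mul(-2, 6)), Add(1, -31)) = Mul(Add(-38, -12), -30) = Mul(-50, -30) = 1500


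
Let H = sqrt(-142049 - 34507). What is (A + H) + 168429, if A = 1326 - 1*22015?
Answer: 147740 + 2*I*sqrt(44139) ≈ 1.4774e+5 + 420.19*I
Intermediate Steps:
A = -20689 (A = 1326 - 22015 = -20689)
H = 2*I*sqrt(44139) (H = sqrt(-176556) = 2*I*sqrt(44139) ≈ 420.19*I)
(A + H) + 168429 = (-20689 + 2*I*sqrt(44139)) + 168429 = 147740 + 2*I*sqrt(44139)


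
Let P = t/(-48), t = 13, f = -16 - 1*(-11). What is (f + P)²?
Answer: 64009/2304 ≈ 27.782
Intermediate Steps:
f = -5 (f = -16 + 11 = -5)
P = -13/48 (P = 13/(-48) = 13*(-1/48) = -13/48 ≈ -0.27083)
(f + P)² = (-5 - 13/48)² = (-253/48)² = 64009/2304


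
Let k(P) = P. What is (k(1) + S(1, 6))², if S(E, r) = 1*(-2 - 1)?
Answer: 4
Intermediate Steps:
S(E, r) = -3 (S(E, r) = 1*(-3) = -3)
(k(1) + S(1, 6))² = (1 - 3)² = (-2)² = 4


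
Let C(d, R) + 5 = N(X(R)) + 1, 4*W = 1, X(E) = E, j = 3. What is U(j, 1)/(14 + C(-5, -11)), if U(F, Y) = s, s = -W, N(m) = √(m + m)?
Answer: I/(4*(√22 - 10*I)) ≈ -0.020492 + 0.0096115*I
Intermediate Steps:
N(m) = √2*√m (N(m) = √(2*m) = √2*√m)
W = ¼ (W = (¼)*1 = ¼ ≈ 0.25000)
C(d, R) = -4 + √2*√R (C(d, R) = -5 + (√2*√R + 1) = -5 + (1 + √2*√R) = -4 + √2*√R)
s = -¼ (s = -1*¼ = -¼ ≈ -0.25000)
U(F, Y) = -¼
U(j, 1)/(14 + C(-5, -11)) = -1/(4*(14 + (-4 + √2*√(-11)))) = -1/(4*(14 + (-4 + √2*(I*√11)))) = -1/(4*(14 + (-4 + I*√22))) = -1/(4*(10 + I*√22))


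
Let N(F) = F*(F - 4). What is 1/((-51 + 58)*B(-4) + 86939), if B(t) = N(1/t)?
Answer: 16/1391143 ≈ 1.1501e-5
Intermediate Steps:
N(F) = F*(-4 + F)
B(t) = (-4 + 1/t)/t
1/((-51 + 58)*B(-4) + 86939) = 1/((-51 + 58)*((1 - 4*(-4))/(-4)²) + 86939) = 1/(7*((1 + 16)/16) + 86939) = 1/(7*((1/16)*17) + 86939) = 1/(7*(17/16) + 86939) = 1/(119/16 + 86939) = 1/(1391143/16) = 16/1391143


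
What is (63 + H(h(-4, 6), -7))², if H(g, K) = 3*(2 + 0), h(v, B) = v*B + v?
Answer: 4761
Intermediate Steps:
h(v, B) = v + B*v (h(v, B) = B*v + v = v + B*v)
H(g, K) = 6 (H(g, K) = 3*2 = 6)
(63 + H(h(-4, 6), -7))² = (63 + 6)² = 69² = 4761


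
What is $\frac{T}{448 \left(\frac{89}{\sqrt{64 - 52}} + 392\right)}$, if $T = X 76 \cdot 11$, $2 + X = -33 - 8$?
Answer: $- \frac{377454}{1836047} + \frac{799843 \sqrt{3}}{102818632} \approx -0.19211$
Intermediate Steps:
$X = -43$ ($X = -2 - 41 = -43$)
$T = -35948$ ($T = \left(-43\right) 76 \cdot 11 = \left(-3268\right) 11 = -35948$)
$\frac{T}{448 \left(\frac{89}{\sqrt{64 - 52}} + 392\right)} = - \frac{35948}{448 \left(\frac{89}{\sqrt{64 - 52}} + 392\right)} = - \frac{35948}{448 \left(\frac{89}{\sqrt{12}} + 392\right)} = - \frac{35948}{448 \left(\frac{89}{2 \sqrt{3}} + 392\right)} = - \frac{35948}{448 \left(89 \frac{\sqrt{3}}{6} + 392\right)} = - \frac{35948}{448 \left(\frac{89 \sqrt{3}}{6} + 392\right)} = - \frac{35948}{448 \left(392 + \frac{89 \sqrt{3}}{6}\right)} = - \frac{35948}{175616 + \frac{19936 \sqrt{3}}{3}}$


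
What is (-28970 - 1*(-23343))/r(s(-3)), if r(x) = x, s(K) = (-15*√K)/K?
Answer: 5627*I*√3/15 ≈ 649.75*I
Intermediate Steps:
s(K) = -15/√K
(-28970 - 1*(-23343))/r(s(-3)) = (-28970 - 1*(-23343))/((-(-5)*I*√3)) = (-28970 + 23343)/((-(-5)*I*√3)) = -5627*(-I*√3/15) = -(-5627)*I*√3/15 = 5627*I*√3/15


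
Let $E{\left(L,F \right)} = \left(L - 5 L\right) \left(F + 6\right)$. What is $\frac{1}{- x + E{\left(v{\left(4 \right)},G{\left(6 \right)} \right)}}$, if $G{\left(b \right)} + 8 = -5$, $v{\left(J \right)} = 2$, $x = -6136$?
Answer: $\frac{1}{6192} \approx 0.0001615$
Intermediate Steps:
$G{\left(b \right)} = -13$ ($G{\left(b \right)} = -8 - 5 = -13$)
$E{\left(L,F \right)} = - 4 L \left(6 + F\right)$
$\frac{1}{- x + E{\left(v{\left(4 \right)},G{\left(6 \right)} \right)}} = \frac{1}{\left(-1\right) \left(-6136\right) - 8 \left(6 - 13\right)} = \frac{1}{6136 - 8 \left(-7\right)} = \frac{1}{6136 + 56} = \frac{1}{6192}$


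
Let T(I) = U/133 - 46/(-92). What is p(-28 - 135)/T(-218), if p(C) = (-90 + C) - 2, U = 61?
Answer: -266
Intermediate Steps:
T(I) = 255/266 (T(I) = 61/133 - 46/(-92) = 61*(1/133) - 46*(-1/92) = 61/133 + ½ = 255/266)
p(C) = -92 + C
p(-28 - 135)/T(-218) = (-92 + (-28 - 135))/(255/266) = (-92 - 163)*(266/255) = -255*266/255 = -266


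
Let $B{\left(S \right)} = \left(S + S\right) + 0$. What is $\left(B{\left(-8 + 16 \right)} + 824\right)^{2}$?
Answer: $705600$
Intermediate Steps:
$B{\left(S \right)} = 2 S$ ($B{\left(S \right)} = 2 S + 0 = 2 S$)
$\left(B{\left(-8 + 16 \right)} + 824\right)^{2} = \left(2 \left(-8 + 16\right) + 824\right)^{2} = \left(2 \cdot 8 + 824\right)^{2} = \left(16 + 824\right)^{2} = 840^{2} = 705600$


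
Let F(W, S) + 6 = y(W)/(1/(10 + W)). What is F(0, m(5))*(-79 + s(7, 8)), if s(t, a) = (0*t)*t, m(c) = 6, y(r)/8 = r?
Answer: 474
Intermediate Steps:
y(r) = 8*r
F(W, S) = -6 + 8*W*(10 + W) (F(W, S) = -6 + (8*W)/(1/(10 + W)) = -6 + (8*W)*(10 + W) = -6 + 8*W*(10 + W))
s(t, a) = 0 (s(t, a) = 0*t = 0)
F(0, m(5))*(-79 + s(7, 8)) = (-6 + 8*0² + 80*0)*(-79 + 0) = (-6 + 8*0 + 0)*(-79) = (-6 + 0 + 0)*(-79) = -6*(-79) = 474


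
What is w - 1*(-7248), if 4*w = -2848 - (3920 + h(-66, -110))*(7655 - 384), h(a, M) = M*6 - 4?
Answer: -5912058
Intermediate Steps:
h(a, M) = -4 + 6*M (h(a, M) = 6*M - 4 = -4 + 6*M)
w = -5919306 (w = (-2848 - (3920 + (-4 + 6*(-110)))*(7655 - 384))/4 = (-2848 - (3920 + (-4 - 660))*7271)/4 = (-2848 - (3920 - 664)*7271)/4 = (-2848 - 3256*7271)/4 = (-2848 - 1*23674376)/4 = (-2848 - 23674376)/4 = (¼)*(-23677224) = -5919306)
w - 1*(-7248) = -5919306 - 1*(-7248) = -5919306 + 7248 = -5912058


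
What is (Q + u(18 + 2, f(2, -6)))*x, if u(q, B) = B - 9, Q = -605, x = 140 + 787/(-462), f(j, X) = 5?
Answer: -1852897/22 ≈ -84223.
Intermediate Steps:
x = 63893/462 (x = 140 + 787*(-1/462) = 140 - 787/462 = 63893/462 ≈ 138.30)
u(q, B) = -9 + B
(Q + u(18 + 2, f(2, -6)))*x = (-605 + (-9 + 5))*(63893/462) = (-605 - 4)*(63893/462) = -609*63893/462 = -1852897/22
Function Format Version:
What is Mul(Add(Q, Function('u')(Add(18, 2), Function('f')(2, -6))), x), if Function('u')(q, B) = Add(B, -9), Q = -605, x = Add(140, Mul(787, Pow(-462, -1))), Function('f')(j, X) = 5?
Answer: Rational(-1852897, 22) ≈ -84223.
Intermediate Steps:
x = Rational(63893, 462) (x = Add(140, Mul(787, Rational(-1, 462))) = Add(140, Rational(-787, 462)) = Rational(63893, 462) ≈ 138.30)
Function('u')(q, B) = Add(-9, B)
Mul(Add(Q, Function('u')(Add(18, 2), Function('f')(2, -6))), x) = Mul(Add(-605, Add(-9, 5)), Rational(63893, 462)) = Mul(Add(-605, -4), Rational(63893, 462)) = Mul(-609, Rational(63893, 462)) = Rational(-1852897, 22)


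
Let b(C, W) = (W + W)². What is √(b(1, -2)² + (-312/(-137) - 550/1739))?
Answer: √14641801542518/238243 ≈ 16.061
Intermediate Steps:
b(C, W) = 4*W² (b(C, W) = (2*W)² = 4*W²)
√(b(1, -2)² + (-312/(-137) - 550/1739)) = √((4*(-2)²)² + (-312/(-137) - 550/1739)) = √((4*4)² + (-312*(-1/137) - 550*1/1739)) = √(16² + (312/137 - 550/1739)) = √(256 + 467218/238243) = √(61457426/238243) = √14641801542518/238243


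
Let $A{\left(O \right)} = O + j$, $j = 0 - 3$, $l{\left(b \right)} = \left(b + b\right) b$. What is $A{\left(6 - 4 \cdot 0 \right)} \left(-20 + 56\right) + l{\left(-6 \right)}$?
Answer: $180$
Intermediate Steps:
$l{\left(b \right)} = 2 b^{2}$ ($l{\left(b \right)} = 2 b b = 2 b^{2}$)
$j = -3$
$A{\left(O \right)} = -3 + O$ ($A{\left(O \right)} = O - 3 = -3 + O$)
$A{\left(6 - 4 \cdot 0 \right)} \left(-20 + 56\right) + l{\left(-6 \right)} = \left(-3 + \left(6 - 4 \cdot 0\right)\right) \left(-20 + 56\right) + 2 \left(-6\right)^{2} = \left(-3 + \left(6 - 0\right)\right) 36 + 2 \cdot 36 = \left(-3 + \left(6 + 0\right)\right) 36 + 72 = \left(-3 + 6\right) 36 + 72 = 3 \cdot 36 + 72 = 108 + 72 = 180$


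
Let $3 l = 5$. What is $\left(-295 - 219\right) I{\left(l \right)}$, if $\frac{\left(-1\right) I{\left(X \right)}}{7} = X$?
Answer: $\frac{17990}{3} \approx 5996.7$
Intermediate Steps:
$l = \frac{5}{3}$ ($l = \frac{1}{3} \cdot 5 = \frac{5}{3} \approx 1.6667$)
$I{\left(X \right)} = - 7 X$
$\left(-295 - 219\right) I{\left(l \right)} = \left(-295 - 219\right) \left(\left(-7\right) \frac{5}{3}\right) = \left(-514\right) \left(- \frac{35}{3}\right) = \frac{17990}{3}$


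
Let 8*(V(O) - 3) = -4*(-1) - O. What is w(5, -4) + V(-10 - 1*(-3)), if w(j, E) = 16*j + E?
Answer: 643/8 ≈ 80.375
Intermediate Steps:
w(j, E) = E + 16*j
V(O) = 7/2 - O/8 (V(O) = 3 + (-4*(-1) - O)/8 = 3 + (4 - O)/8 = 3 + (1/2 - O/8) = 7/2 - O/8)
w(5, -4) + V(-10 - 1*(-3)) = (-4 + 16*5) + (7/2 - (-10 - 1*(-3))/8) = (-4 + 80) + (7/2 - (-10 + 3)/8) = 76 + (7/2 - 1/8*(-7)) = 76 + (7/2 + 7/8) = 76 + 35/8 = 643/8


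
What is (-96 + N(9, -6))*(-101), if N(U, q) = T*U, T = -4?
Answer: 13332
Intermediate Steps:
N(U, q) = -4*U
(-96 + N(9, -6))*(-101) = (-96 - 4*9)*(-101) = (-96 - 36)*(-101) = -132*(-101) = 13332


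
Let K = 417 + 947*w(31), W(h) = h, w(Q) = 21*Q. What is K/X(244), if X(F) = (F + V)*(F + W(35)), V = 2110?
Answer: 34273/36487 ≈ 0.93932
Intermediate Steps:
K = 616914 (K = 417 + 947*(21*31) = 417 + 947*651 = 417 + 616497 = 616914)
X(F) = (35 + F)*(2110 + F) (X(F) = (F + 2110)*(F + 35) = (2110 + F)*(35 + F) = (35 + F)*(2110 + F))
K/X(244) = 616914/(73850 + 244² + 2145*244) = 616914/(73850 + 59536 + 523380) = 616914/656766 = 616914*(1/656766) = 34273/36487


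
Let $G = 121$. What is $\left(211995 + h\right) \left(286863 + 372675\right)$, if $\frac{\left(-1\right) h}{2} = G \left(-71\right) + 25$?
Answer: $151117963326$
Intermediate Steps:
$h = 17132$ ($h = - 2 \left(121 \left(-71\right) + 25\right) = - 2 \left(-8591 + 25\right) = \left(-2\right) \left(-8566\right) = 17132$)
$\left(211995 + h\right) \left(286863 + 372675\right) = \left(211995 + 17132\right) \left(286863 + 372675\right) = 229127 \cdot 659538 = 151117963326$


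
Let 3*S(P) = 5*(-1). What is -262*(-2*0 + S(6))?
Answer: 1310/3 ≈ 436.67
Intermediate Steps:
S(P) = -5/3 (S(P) = (5*(-1))/3 = (⅓)*(-5) = -5/3)
-262*(-2*0 + S(6)) = -262*(-2*0 - 5/3) = -262*(0 - 5/3) = -262*(-5/3) = 1310/3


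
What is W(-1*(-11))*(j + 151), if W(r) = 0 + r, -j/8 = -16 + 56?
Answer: -1859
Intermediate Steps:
j = -320 (j = -8*(-16 + 56) = -8*40 = -320)
W(r) = r
W(-1*(-11))*(j + 151) = (-1*(-11))*(-320 + 151) = 11*(-169) = -1859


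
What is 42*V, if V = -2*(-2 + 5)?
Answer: -252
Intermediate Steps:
V = -6 (V = -2*3 = -6)
42*V = 42*(-6) = -252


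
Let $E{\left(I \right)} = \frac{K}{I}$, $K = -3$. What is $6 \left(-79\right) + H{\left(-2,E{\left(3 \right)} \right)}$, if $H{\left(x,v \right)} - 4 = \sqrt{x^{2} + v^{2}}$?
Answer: $-470 + \sqrt{5} \approx -467.76$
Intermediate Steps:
$E{\left(I \right)} = - \frac{3}{I}$
$H{\left(x,v \right)} = 4 + \sqrt{v^{2} + x^{2}}$ ($H{\left(x,v \right)} = 4 + \sqrt{x^{2} + v^{2}} = 4 + \sqrt{v^{2} + x^{2}}$)
$6 \left(-79\right) + H{\left(-2,E{\left(3 \right)} \right)} = 6 \left(-79\right) + \left(4 + \sqrt{\left(- \frac{3}{3}\right)^{2} + \left(-2\right)^{2}}\right) = -474 + \left(4 + \sqrt{\left(\left(-3\right) \frac{1}{3}\right)^{2} + 4}\right) = -474 + \left(4 + \sqrt{\left(-1\right)^{2} + 4}\right) = -474 + \left(4 + \sqrt{1 + 4}\right) = -474 + \left(4 + \sqrt{5}\right) = -470 + \sqrt{5}$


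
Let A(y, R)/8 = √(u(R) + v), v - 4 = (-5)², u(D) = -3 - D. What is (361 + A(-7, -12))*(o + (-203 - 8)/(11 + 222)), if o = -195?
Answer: -16478206/233 - 365168*√38/233 ≈ -80383.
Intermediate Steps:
v = 29 (v = 4 + (-5)² = 4 + 25 = 29)
A(y, R) = 8*√(26 - R) (A(y, R) = 8*√((-3 - R) + 29) = 8*√(26 - R))
(361 + A(-7, -12))*(o + (-203 - 8)/(11 + 222)) = (361 + 8*√(26 - 1*(-12)))*(-195 + (-203 - 8)/(11 + 222)) = (361 + 8*√(26 + 12))*(-195 - 211/233) = (361 + 8*√38)*(-195 - 211*1/233) = (361 + 8*√38)*(-195 - 211/233) = (361 + 8*√38)*(-45646/233) = -16478206/233 - 365168*√38/233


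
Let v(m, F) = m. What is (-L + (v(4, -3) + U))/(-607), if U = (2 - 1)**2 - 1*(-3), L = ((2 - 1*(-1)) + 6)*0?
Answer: -8/607 ≈ -0.013180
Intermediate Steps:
L = 0 (L = ((2 + 1) + 6)*0 = (3 + 6)*0 = 9*0 = 0)
U = 4 (U = 1**2 + 3 = 1 + 3 = 4)
(-L + (v(4, -3) + U))/(-607) = (-1*0 + (4 + 4))/(-607) = -(0 + 8)/607 = -1/607*8 = -8/607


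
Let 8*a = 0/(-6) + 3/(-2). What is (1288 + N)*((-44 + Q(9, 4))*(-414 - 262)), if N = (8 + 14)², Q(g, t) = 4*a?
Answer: 53604772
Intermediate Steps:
a = -3/16 (a = (0/(-6) + 3/(-2))/8 = (0*(-⅙) + 3*(-½))/8 = (0 - 3/2)/8 = (⅛)*(-3/2) = -3/16 ≈ -0.18750)
Q(g, t) = -¾ (Q(g, t) = 4*(-3/16) = -¾)
N = 484 (N = 22² = 484)
(1288 + N)*((-44 + Q(9, 4))*(-414 - 262)) = (1288 + 484)*((-44 - ¾)*(-414 - 262)) = 1772*(-179/4*(-676)) = 1772*30251 = 53604772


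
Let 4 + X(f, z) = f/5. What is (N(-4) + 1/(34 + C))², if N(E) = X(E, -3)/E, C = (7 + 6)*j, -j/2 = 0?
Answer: 43681/28900 ≈ 1.5115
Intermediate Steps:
j = 0 (j = -2*0 = 0)
X(f, z) = -4 + f/5
C = 0 (C = (7 + 6)*0 = 13*0 = 0)
N(E) = (-4 + E/5)/E
(N(-4) + 1/(34 + C))² = ((⅕)*(-20 - 4)/(-4) + 1/(34 + 0))² = ((⅕)*(-¼)*(-24) + 1/34)² = (6/5 + 1/34)² = (209/170)² = 43681/28900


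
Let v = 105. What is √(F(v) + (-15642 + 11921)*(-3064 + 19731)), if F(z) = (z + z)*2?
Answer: 7*I*√1265663 ≈ 7875.1*I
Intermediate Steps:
F(z) = 4*z (F(z) = (2*z)*2 = 4*z)
√(F(v) + (-15642 + 11921)*(-3064 + 19731)) = √(4*105 + (-15642 + 11921)*(-3064 + 19731)) = √(420 - 3721*16667) = √(420 - 62017907) = √(-62017487) = 7*I*√1265663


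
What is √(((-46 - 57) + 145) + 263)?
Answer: √305 ≈ 17.464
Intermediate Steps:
√(((-46 - 57) + 145) + 263) = √((-103 + 145) + 263) = √(42 + 263) = √305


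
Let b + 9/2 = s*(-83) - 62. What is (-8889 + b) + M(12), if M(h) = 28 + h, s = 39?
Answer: -24305/2 ≈ -12153.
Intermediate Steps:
b = -6607/2 (b = -9/2 + (39*(-83) - 62) = -9/2 + (-3237 - 62) = -9/2 - 3299 = -6607/2 ≈ -3303.5)
(-8889 + b) + M(12) = (-8889 - 6607/2) + (28 + 12) = -24385/2 + 40 = -24305/2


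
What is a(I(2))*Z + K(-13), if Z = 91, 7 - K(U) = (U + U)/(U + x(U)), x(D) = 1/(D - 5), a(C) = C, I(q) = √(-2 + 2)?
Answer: 1177/235 ≈ 5.0085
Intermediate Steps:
I(q) = 0 (I(q) = √0 = 0)
x(D) = 1/(-5 + D)
K(U) = 7 - 2*U/(U + 1/(-5 + U)) (K(U) = 7 - (U + U)/(U + 1/(-5 + U)) = 7 - 2*U/(U + 1/(-5 + U)))
a(I(2))*Z + K(-13) = 0*91 + (7 + 5*(-13)*(-5 - 13))/(1 - 13*(-5 - 13)) = 0 + (7 + 5*(-13)*(-18))/(1 - 13*(-18)) = 0 + (7 + 1170)/(1 + 234) = 0 + 1177/235 = 1177/235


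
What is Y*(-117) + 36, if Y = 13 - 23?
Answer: 1206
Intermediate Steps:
Y = -10
Y*(-117) + 36 = -10*(-117) + 36 = 1170 + 36 = 1206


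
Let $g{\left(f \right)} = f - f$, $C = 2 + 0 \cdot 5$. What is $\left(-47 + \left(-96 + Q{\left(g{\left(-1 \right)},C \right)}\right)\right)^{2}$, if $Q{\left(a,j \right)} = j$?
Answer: $19881$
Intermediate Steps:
$C = 2$ ($C = 2 + 0 = 2$)
$g{\left(f \right)} = 0$
$\left(-47 + \left(-96 + Q{\left(g{\left(-1 \right)},C \right)}\right)\right)^{2} = \left(-47 + \left(-96 + 2\right)\right)^{2} = \left(-47 - 94\right)^{2} = \left(-141\right)^{2} = 19881$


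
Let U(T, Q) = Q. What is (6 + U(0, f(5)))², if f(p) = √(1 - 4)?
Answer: (6 + I*√3)² ≈ 33.0 + 20.785*I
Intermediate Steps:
f(p) = I*√3 (f(p) = √(-3) = I*√3)
(6 + U(0, f(5)))² = (6 + I*√3)²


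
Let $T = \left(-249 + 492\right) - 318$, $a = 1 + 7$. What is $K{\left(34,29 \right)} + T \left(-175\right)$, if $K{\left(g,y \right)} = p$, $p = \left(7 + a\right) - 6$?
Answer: $13134$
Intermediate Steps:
$a = 8$
$T = -75$ ($T = 243 - 318 = -75$)
$p = 9$ ($p = \left(7 + 8\right) - 6 = 15 - 6 = 9$)
$K{\left(g,y \right)} = 9$
$K{\left(34,29 \right)} + T \left(-175\right) = 9 - -13125 = 9 + 13125 = 13134$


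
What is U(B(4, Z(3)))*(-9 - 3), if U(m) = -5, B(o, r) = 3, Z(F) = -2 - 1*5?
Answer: 60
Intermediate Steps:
Z(F) = -7 (Z(F) = -2 - 5 = -7)
U(B(4, Z(3)))*(-9 - 3) = -5*(-9 - 3) = -5*(-12) = 60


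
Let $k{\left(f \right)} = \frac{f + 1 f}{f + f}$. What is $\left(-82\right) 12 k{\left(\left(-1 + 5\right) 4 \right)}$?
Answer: $-984$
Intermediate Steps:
$k{\left(f \right)} = 1$ ($k{\left(f \right)} = \frac{f + f}{2 f} = 2 f \frac{1}{2 f} = 1$)
$\left(-82\right) 12 k{\left(\left(-1 + 5\right) 4 \right)} = \left(-82\right) 12 \cdot 1 = \left(-984\right) 1 = -984$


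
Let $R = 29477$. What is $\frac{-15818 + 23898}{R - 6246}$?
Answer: $\frac{8080}{23231} \approx 0.34781$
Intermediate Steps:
$\frac{-15818 + 23898}{R - 6246} = \frac{-15818 + 23898}{29477 - 6246} = \frac{8080}{23231}$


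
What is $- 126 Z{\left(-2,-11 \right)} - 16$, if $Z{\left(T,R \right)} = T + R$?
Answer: $1622$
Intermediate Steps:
$Z{\left(T,R \right)} = R + T$
$- 126 Z{\left(-2,-11 \right)} - 16 = - 126 \left(-11 - 2\right) - 16 = \left(-126\right) \left(-13\right) - 16 = 1638 - 16 = 1622$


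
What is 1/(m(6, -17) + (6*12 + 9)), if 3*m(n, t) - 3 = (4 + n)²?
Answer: 3/346 ≈ 0.0086705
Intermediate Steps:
m(n, t) = 1 + (4 + n)²/3
1/(m(6, -17) + (6*12 + 9)) = 1/((1 + (4 + 6)²/3) + (6*12 + 9)) = 1/((1 + (⅓)*10²) + (72 + 9)) = 1/((1 + (⅓)*100) + 81) = 1/((1 + 100/3) + 81) = 1/(103/3 + 81) = 1/(346/3) = 3/346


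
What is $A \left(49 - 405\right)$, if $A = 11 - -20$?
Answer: $-11036$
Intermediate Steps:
$A = 31$ ($A = 11 + 20 = 31$)
$A \left(49 - 405\right) = 31 \left(49 - 405\right) = 31 \left(-356\right) = -11036$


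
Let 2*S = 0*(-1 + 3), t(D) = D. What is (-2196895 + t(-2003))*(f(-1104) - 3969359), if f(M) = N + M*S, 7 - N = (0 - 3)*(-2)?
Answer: 8728213367484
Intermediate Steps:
N = 1 (N = 7 - (0 - 3)*(-2) = 7 - (-3)*(-2) = 7 - 1*6 = 7 - 6 = 1)
S = 0 (S = (0*(-1 + 3))/2 = (0*2)/2 = (½)*0 = 0)
f(M) = 1 (f(M) = 1 + M*0 = 1 + 0 = 1)
(-2196895 + t(-2003))*(f(-1104) - 3969359) = (-2196895 - 2003)*(1 - 3969359) = -2198898*(-3969358) = 8728213367484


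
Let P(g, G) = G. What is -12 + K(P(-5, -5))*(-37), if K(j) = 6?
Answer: -234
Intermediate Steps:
-12 + K(P(-5, -5))*(-37) = -12 + 6*(-37) = -12 - 222 = -234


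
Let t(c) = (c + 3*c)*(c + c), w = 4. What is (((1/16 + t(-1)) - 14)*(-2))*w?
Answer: 95/2 ≈ 47.500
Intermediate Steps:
t(c) = 8*c**2 (t(c) = (4*c)*(2*c) = 8*c**2)
(((1/16 + t(-1)) - 14)*(-2))*w = (((1/16 + 8*(-1)**2) - 14)*(-2))*4 = (((1/16 + 8*1) - 14)*(-2))*4 = (((1/16 + 8) - 14)*(-2))*4 = ((129/16 - 14)*(-2))*4 = -95/16*(-2)*4 = (95/8)*4 = 95/2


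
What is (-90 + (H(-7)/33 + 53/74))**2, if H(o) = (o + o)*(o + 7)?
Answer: 43652449/5476 ≈ 7971.6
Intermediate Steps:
H(o) = 2*o*(7 + o) (H(o) = (2*o)*(7 + o) = 2*o*(7 + o))
(-90 + (H(-7)/33 + 53/74))**2 = (-90 + ((2*(-7)*(7 - 7))/33 + 53/74))**2 = (-90 + ((2*(-7)*0)*(1/33) + 53*(1/74)))**2 = (-90 + (0*(1/33) + 53/74))**2 = (-90 + (0 + 53/74))**2 = (-90 + 53/74)**2 = (-6607/74)**2 = 43652449/5476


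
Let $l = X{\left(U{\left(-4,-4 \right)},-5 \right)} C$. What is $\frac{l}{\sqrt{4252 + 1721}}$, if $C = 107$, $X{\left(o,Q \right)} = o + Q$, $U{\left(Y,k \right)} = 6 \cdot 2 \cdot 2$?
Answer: $\frac{2033 \sqrt{5973}}{5973} \approx 26.305$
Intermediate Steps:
$U{\left(Y,k \right)} = 24$ ($U{\left(Y,k \right)} = 12 \cdot 2 = 24$)
$X{\left(o,Q \right)} = Q + o$
$l = 2033$ ($l = \left(-5 + 24\right) 107 = 19 \cdot 107 = 2033$)
$\frac{l}{\sqrt{4252 + 1721}} = \frac{2033}{\sqrt{4252 + 1721}} = \frac{2033}{\sqrt{5973}} = 2033 \frac{\sqrt{5973}}{5973} = \frac{2033 \sqrt{5973}}{5973}$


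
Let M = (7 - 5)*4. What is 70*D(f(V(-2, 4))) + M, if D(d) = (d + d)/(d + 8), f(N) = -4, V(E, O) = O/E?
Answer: -132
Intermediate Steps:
D(d) = 2*d/(8 + d) (D(d) = (2*d)/(8 + d) = 2*d/(8 + d))
M = 8 (M = 2*4 = 8)
70*D(f(V(-2, 4))) + M = 70*(2*(-4)/(8 - 4)) + 8 = 70*(2*(-4)/4) + 8 = 70*(2*(-4)*(¼)) + 8 = 70*(-2) + 8 = -140 + 8 = -132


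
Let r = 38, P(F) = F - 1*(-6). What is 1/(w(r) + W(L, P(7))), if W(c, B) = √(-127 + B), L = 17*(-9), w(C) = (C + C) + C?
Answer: 1/115 - I*√114/13110 ≈ 0.0086956 - 0.00081442*I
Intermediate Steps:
P(F) = 6 + F (P(F) = F + 6 = 6 + F)
w(C) = 3*C (w(C) = 2*C + C = 3*C)
L = -153
1/(w(r) + W(L, P(7))) = 1/(3*38 + √(-127 + (6 + 7))) = 1/(114 + √(-127 + 13)) = 1/(114 + √(-114)) = 1/(114 + I*√114)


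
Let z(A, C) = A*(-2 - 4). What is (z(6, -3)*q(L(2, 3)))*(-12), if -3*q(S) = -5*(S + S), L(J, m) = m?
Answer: 4320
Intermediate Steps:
z(A, C) = -6*A (z(A, C) = A*(-6) = -6*A)
q(S) = 10*S/3 (q(S) = -(-5)*(S + S)/3 = -(-5)*2*S/3 = -(-10)*S/3 = 10*S/3)
(z(6, -3)*q(L(2, 3)))*(-12) = ((-6*6)*((10/3)*3))*(-12) = -36*10*(-12) = -360*(-12) = 4320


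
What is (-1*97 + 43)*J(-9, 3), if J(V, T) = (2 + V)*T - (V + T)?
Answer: 810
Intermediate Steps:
J(V, T) = -T - V + T*(2 + V) (J(V, T) = T*(2 + V) - (T + V) = T*(2 + V) + (-T - V) = -T - V + T*(2 + V))
(-1*97 + 43)*J(-9, 3) = (-1*97 + 43)*(3 - 1*(-9) + 3*(-9)) = (-97 + 43)*(3 + 9 - 27) = -54*(-15) = 810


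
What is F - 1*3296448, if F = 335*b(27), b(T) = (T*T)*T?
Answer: 3297357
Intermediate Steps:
b(T) = T**3 (b(T) = T**2*T = T**3)
F = 6593805 (F = 335*27**3 = 335*19683 = 6593805)
F - 1*3296448 = 6593805 - 1*3296448 = 6593805 - 3296448 = 3297357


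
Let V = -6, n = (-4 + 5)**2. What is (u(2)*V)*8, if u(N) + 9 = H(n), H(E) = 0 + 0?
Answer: 432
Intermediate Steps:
n = 1 (n = 1**2 = 1)
H(E) = 0
u(N) = -9 (u(N) = -9 + 0 = -9)
(u(2)*V)*8 = -9*(-6)*8 = 54*8 = 432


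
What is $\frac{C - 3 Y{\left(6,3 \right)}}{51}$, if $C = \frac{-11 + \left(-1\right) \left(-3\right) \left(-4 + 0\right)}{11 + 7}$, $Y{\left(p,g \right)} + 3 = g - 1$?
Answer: $\frac{31}{918} \approx 0.033769$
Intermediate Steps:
$Y{\left(p,g \right)} = -4 + g$ ($Y{\left(p,g \right)} = -3 + \left(g - 1\right) = -3 + \left(-1 + g\right) = -4 + g$)
$C = - \frac{23}{18}$ ($C = \frac{-11 + 3 \left(-4\right)}{18} = \left(-11 - 12\right) \frac{1}{18} = \left(-23\right) \frac{1}{18} = - \frac{23}{18} \approx -1.2778$)
$\frac{C - 3 Y{\left(6,3 \right)}}{51} = \frac{- \frac{23}{18} - 3 \left(-4 + 3\right)}{51} = \frac{- \frac{23}{18} - -3}{51} = \frac{- \frac{23}{18} + 3}{51} = \frac{1}{51} \cdot \frac{31}{18} = \frac{31}{918}$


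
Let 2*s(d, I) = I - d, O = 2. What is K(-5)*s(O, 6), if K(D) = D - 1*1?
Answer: -12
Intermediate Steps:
K(D) = -1 + D (K(D) = D - 1 = -1 + D)
s(d, I) = I/2 - d/2 (s(d, I) = (I - d)/2 = I/2 - d/2)
K(-5)*s(O, 6) = (-1 - 5)*((½)*6 - ½*2) = -6*(3 - 1) = -6*2 = -12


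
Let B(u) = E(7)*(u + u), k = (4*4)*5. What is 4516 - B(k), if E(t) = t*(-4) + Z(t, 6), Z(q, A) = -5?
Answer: 9796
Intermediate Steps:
k = 80 (k = 16*5 = 80)
E(t) = -5 - 4*t (E(t) = t*(-4) - 5 = -4*t - 5 = -5 - 4*t)
B(u) = -66*u (B(u) = (-5 - 4*7)*(u + u) = (-5 - 28)*(2*u) = -66*u)
4516 - B(k) = 4516 - (-66)*80 = 4516 - 1*(-5280) = 4516 + 5280 = 9796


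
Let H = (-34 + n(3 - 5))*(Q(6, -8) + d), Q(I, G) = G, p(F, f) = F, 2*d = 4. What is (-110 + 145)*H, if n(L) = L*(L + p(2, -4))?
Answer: 7140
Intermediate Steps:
d = 2 (d = (1/2)*4 = 2)
n(L) = L*(2 + L) (n(L) = L*(L + 2) = L*(2 + L))
H = 204 (H = (-34 + (3 - 5)*(2 + (3 - 5)))*(-8 + 2) = (-34 - 2*(2 - 2))*(-6) = (-34 - 2*0)*(-6) = (-34 + 0)*(-6) = -34*(-6) = 204)
(-110 + 145)*H = (-110 + 145)*204 = 35*204 = 7140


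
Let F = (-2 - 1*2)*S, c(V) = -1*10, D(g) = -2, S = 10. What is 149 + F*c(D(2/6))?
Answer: 549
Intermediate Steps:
c(V) = -10
F = -40 (F = (-2 - 1*2)*10 = (-2 - 2)*10 = -4*10 = -40)
149 + F*c(D(2/6)) = 149 - 40*(-10) = 149 + 400 = 549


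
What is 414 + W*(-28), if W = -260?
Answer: 7694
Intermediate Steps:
414 + W*(-28) = 414 - 260*(-28) = 414 + 7280 = 7694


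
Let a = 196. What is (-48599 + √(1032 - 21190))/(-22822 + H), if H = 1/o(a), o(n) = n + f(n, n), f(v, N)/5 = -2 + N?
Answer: 56666434/26610451 - 1166*I*√20158/26610451 ≈ 2.1295 - 0.0062211*I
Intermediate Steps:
f(v, N) = -10 + 5*N (f(v, N) = 5*(-2 + N) = -10 + 5*N)
o(n) = -10 + 6*n (o(n) = n + (-10 + 5*n) = -10 + 6*n)
H = 1/1166 (H = 1/(-10 + 6*196) = 1/(-10 + 1176) = 1/1166 ≈ 0.00085763)
(-48599 + √(1032 - 21190))/(-22822 + H) = (-48599 + √(1032 - 21190))/(-22822 + 1/1166) = (-48599 + √(-20158))/(-26610451/1166) = (-48599 + I*√20158)*(-1166/26610451) = 56666434/26610451 - 1166*I*√20158/26610451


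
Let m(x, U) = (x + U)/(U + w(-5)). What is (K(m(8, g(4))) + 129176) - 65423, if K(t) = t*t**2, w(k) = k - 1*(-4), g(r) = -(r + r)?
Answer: 63753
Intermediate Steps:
g(r) = -2*r
w(k) = 4 + k (w(k) = k + 4 = 4 + k)
m(x, U) = (U + x)/(-1 + U) (m(x, U) = (x + U)/(U + (4 - 5)) = (U + x)/(U - 1) = (U + x)/(-1 + U))
K(t) = t**3
(K(m(8, g(4))) + 129176) - 65423 = (((-2*4 + 8)/(-1 - 2*4))**3 + 129176) - 65423 = (((-8 + 8)/(-1 - 8))**3 + 129176) - 65423 = ((0/(-9))**3 + 129176) - 65423 = ((-1/9*0)**3 + 129176) - 65423 = (0**3 + 129176) - 65423 = (0 + 129176) - 65423 = 129176 - 65423 = 63753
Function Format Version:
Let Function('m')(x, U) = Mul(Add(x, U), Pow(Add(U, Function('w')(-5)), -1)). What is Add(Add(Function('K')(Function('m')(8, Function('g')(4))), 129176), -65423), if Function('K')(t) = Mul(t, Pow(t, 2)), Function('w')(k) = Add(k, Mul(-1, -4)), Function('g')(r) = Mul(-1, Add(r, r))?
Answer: 63753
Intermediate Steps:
Function('g')(r) = Mul(-2, r) (Function('g')(r) = Mul(-1, Mul(2, r)) = Mul(-2, r))
Function('w')(k) = Add(4, k) (Function('w')(k) = Add(k, 4) = Add(4, k))
Function('m')(x, U) = Mul(Pow(Add(-1, U), -1), Add(U, x)) (Function('m')(x, U) = Mul(Add(x, U), Pow(Add(U, Add(4, -5)), -1)) = Mul(Add(U, x), Pow(Add(U, -1), -1)) = Mul(Add(U, x), Pow(Add(-1, U), -1)) = Mul(Pow(Add(-1, U), -1), Add(U, x)))
Function('K')(t) = Pow(t, 3)
Add(Add(Function('K')(Function('m')(8, Function('g')(4))), 129176), -65423) = Add(Add(Pow(Mul(Pow(Add(-1, Mul(-2, 4)), -1), Add(Mul(-2, 4), 8)), 3), 129176), -65423) = Add(Add(Pow(Mul(Pow(Add(-1, -8), -1), Add(-8, 8)), 3), 129176), -65423) = Add(Add(Pow(Mul(Pow(-9, -1), 0), 3), 129176), -65423) = Add(Add(Pow(Mul(Rational(-1, 9), 0), 3), 129176), -65423) = Add(Add(Pow(0, 3), 129176), -65423) = Add(Add(0, 129176), -65423) = Add(129176, -65423) = 63753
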